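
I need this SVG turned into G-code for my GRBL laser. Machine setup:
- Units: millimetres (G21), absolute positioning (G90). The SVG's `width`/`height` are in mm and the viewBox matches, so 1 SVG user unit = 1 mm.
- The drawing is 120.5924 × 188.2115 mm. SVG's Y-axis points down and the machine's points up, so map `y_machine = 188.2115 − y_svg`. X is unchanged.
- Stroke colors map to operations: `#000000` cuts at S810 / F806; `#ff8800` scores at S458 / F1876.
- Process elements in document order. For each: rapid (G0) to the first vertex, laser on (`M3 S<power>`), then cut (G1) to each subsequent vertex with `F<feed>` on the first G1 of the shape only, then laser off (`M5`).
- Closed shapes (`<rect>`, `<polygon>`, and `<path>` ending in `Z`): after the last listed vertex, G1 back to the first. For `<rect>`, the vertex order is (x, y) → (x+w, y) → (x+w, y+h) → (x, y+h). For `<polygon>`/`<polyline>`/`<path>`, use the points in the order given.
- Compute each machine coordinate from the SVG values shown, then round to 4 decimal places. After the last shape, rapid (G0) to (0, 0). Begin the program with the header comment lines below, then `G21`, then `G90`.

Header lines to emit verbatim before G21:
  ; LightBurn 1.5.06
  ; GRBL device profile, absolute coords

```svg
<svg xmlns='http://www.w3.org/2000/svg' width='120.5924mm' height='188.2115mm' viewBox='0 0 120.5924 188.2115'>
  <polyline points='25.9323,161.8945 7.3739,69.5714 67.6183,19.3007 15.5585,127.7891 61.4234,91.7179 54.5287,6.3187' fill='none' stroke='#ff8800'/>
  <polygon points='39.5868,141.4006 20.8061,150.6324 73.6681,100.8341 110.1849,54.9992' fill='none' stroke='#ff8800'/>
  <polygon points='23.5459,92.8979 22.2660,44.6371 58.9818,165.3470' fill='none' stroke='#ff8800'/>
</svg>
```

1 u = 1 mm; y_m = 188.2115 − y.

[1] `<polyline>` open polyline, #ff8800→score S458 F1876: (25.9323,26.3170) → (7.3739,118.6401) → (67.6183,168.9108) → (15.5585,60.4224) → (61.4234,96.4936) → (54.5287,181.8928)

[2] `<polygon>` closed polygon, #ff8800→score S458 F1876: (39.5868,46.8109) → (20.8061,37.5791) → (73.6681,87.3774) → (110.1849,133.2123) → (39.5868,46.8109) (closed)

[3] `<polygon>` closed polygon, #ff8800→score S458 F1876: (23.5459,95.3136) → (22.2660,143.5744) → (58.9818,22.8645) → (23.5459,95.3136) (closed)

; LightBurn 1.5.06
; GRBL device profile, absolute coords
G21
G90
G0 X25.9323 Y26.3170
M3 S458
G1 X7.3739 Y118.6401 F1876
G1 X67.6183 Y168.9108
G1 X15.5585 Y60.4224
G1 X61.4234 Y96.4936
G1 X54.5287 Y181.8928
M5
G0 X39.5868 Y46.8109
M3 S458
G1 X20.8061 Y37.5791 F1876
G1 X73.6681 Y87.3774
G1 X110.1849 Y133.2123
G1 X39.5868 Y46.8109
M5
G0 X23.5459 Y95.3136
M3 S458
G1 X22.2660 Y143.5744 F1876
G1 X58.9818 Y22.8645
G1 X23.5459 Y95.3136
M5
G0 X0.0000 Y0.0000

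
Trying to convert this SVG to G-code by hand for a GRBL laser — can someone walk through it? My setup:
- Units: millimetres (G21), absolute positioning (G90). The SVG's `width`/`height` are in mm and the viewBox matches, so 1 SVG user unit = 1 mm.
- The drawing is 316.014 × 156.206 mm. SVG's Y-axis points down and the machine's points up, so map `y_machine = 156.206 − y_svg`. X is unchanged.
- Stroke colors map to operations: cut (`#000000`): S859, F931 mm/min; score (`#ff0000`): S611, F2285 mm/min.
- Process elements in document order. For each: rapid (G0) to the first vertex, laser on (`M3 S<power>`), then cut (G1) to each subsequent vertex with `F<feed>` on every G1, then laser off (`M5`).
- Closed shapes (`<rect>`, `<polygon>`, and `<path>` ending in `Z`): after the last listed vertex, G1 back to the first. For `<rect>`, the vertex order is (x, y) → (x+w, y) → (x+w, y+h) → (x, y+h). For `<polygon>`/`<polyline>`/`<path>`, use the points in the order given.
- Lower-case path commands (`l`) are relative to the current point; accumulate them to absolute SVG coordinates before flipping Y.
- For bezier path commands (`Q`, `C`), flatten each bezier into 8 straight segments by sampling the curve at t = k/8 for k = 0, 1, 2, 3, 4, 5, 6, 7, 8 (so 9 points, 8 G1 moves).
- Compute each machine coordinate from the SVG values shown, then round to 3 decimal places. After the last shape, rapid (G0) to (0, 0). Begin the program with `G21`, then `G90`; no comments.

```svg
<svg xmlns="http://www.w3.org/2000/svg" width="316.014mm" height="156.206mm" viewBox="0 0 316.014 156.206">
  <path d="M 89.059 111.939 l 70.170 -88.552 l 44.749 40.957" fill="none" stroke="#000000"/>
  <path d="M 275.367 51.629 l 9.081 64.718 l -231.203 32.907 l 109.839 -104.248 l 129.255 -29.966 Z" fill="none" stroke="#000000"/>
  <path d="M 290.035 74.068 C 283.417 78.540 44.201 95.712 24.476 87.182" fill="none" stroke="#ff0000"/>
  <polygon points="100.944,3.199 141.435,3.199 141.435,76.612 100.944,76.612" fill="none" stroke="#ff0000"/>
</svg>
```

viewBox `0 0 316.014 156.206` with mm width/height → 1 unit = 1 mm. Flip: y_m = 156.206 − y_svg.

**Shape 1** — `<path>` open polyline, stroke `#000000` → cut (S859, F931). Machine vertices: (89.059,44.267) → (159.229,132.819) → (203.978,91.862). Open path.

**Shape 2** — `<path>` closed polygon, stroke `#000000` → cut (S859, F931). Machine vertices: (275.367,104.577) → (284.448,39.859) → (53.245,6.952) → (163.084,111.200) → (292.339,141.166) → (275.367,104.577). Closed: final G1 returns to the first vertex.

**Shape 3** — `<path>` cubic bezier, stroke `#ff0000` → score (S611, F2285). Control points (SVG): P0=(290.035,74.068), P1=(283.417,78.540), P2=(44.201,95.712), P3=(24.476,87.182); sampled at t=k/8. Machine vertices: (290.035,82.138) → (277.533,79.941) → (248.523,77.003) → (208.303,73.774) → (162.171,70.705) → (115.424,68.246) → (73.360,66.846) → (41.279,66.955) → (24.476,69.024). Open path.

**Shape 4** — `<polygon>` rectangle, stroke `#ff0000` → score (S611, F2285). Machine vertices: (100.944,153.007) → (141.435,153.007) → (141.435,79.594) → (100.944,79.594) → (100.944,153.007). Closed: final G1 returns to the first vertex.

G21
G90
G0 X89.059 Y44.267
M3 S859
G1 X159.229 Y132.819 F931
G1 X203.978 Y91.862 F931
M5
G0 X275.367 Y104.577
M3 S859
G1 X284.448 Y39.859 F931
G1 X53.245 Y6.952 F931
G1 X163.084 Y111.200 F931
G1 X292.339 Y141.166 F931
G1 X275.367 Y104.577 F931
M5
G0 X290.035 Y82.138
M3 S611
G1 X277.533 Y79.941 F2285
G1 X248.523 Y77.003 F2285
G1 X208.303 Y73.774 F2285
G1 X162.171 Y70.705 F2285
G1 X115.424 Y68.246 F2285
G1 X73.360 Y66.846 F2285
G1 X41.279 Y66.955 F2285
G1 X24.476 Y69.024 F2285
M5
G0 X100.944 Y153.007
M3 S611
G1 X141.435 Y153.007 F2285
G1 X141.435 Y79.594 F2285
G1 X100.944 Y79.594 F2285
G1 X100.944 Y153.007 F2285
M5
G0 X0.000 Y0.000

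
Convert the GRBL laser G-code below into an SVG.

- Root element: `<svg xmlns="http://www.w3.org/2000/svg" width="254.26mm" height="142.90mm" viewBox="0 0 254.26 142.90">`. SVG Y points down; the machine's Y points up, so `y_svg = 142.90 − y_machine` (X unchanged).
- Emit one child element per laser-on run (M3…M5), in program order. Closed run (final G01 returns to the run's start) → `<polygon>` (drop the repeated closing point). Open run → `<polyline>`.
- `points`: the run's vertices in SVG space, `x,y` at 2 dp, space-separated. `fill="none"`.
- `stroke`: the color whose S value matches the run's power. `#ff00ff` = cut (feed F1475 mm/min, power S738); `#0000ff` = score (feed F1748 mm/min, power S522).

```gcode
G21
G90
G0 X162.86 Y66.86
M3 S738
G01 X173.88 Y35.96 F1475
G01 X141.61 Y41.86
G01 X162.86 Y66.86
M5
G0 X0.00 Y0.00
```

Each laser-on run becomes one SVG element. Flip Y back into SVG space with y_svg = 142.90 − y_machine. Every run uses S738, so all elements get stroke `#ff00ff` (cut).

Run 1: The run returns to its start, so emit a `<polygon>` with points (Y-flipped): 162.86,76.04 173.88,106.94 141.61,101.04.

<svg xmlns="http://www.w3.org/2000/svg" width="254.26mm" height="142.90mm" viewBox="0 0 254.26 142.90">
  <polygon points="162.86,76.04 173.88,106.94 141.61,101.04" fill="none" stroke="#ff00ff"/>
</svg>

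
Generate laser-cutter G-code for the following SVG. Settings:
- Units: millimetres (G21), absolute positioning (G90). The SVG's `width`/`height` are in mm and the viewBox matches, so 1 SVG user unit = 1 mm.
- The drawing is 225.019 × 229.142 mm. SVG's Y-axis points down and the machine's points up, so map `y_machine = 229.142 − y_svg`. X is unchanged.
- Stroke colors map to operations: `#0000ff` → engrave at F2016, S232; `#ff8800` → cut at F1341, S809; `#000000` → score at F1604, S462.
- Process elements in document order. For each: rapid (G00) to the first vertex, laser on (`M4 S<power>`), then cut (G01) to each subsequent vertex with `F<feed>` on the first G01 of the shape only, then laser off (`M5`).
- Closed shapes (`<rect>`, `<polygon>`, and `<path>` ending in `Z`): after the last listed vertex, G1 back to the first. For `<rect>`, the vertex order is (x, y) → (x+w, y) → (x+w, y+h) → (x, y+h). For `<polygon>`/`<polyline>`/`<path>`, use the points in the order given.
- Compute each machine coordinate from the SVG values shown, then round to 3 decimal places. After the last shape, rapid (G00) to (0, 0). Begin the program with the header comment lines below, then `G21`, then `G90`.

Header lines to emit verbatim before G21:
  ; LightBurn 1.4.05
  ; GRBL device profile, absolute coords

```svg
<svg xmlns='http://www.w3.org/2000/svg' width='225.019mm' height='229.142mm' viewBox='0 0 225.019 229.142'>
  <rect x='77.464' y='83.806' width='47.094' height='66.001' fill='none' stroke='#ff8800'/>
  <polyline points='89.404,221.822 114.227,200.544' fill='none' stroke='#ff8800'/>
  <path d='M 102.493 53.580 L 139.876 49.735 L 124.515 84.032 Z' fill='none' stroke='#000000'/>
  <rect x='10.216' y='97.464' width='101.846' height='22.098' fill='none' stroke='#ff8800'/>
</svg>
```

; LightBurn 1.4.05
; GRBL device profile, absolute coords
G21
G90
G00 X77.464 Y145.336
M4 S809
G01 X124.558 Y145.336 F1341
G01 X124.558 Y79.335
G01 X77.464 Y79.335
G01 X77.464 Y145.336
M5
G00 X89.404 Y7.320
M4 S809
G01 X114.227 Y28.598 F1341
M5
G00 X102.493 Y175.562
M4 S462
G01 X139.876 Y179.407 F1604
G01 X124.515 Y145.110
G01 X102.493 Y175.562
M5
G00 X10.216 Y131.678
M4 S809
G01 X112.062 Y131.678 F1341
G01 X112.062 Y109.580
G01 X10.216 Y109.580
G01 X10.216 Y131.678
M5
G00 X0.000 Y0.000

viewBox `0 0 225.019 229.142` with mm width/height → 1 unit = 1 mm. Flip: y_m = 229.142 − y_svg.

**Shape 1** — `<rect>` rectangle, stroke `#ff8800` → cut (S809, F1341). Machine vertices: (77.464,145.336) → (124.558,145.336) → (124.558,79.335) → (77.464,79.335) → (77.464,145.336). Closed: final G1 returns to the first vertex.

**Shape 2** — `<polyline>` line segment, stroke `#ff8800` → cut (S809, F1341). Machine vertices: (89.404,7.320) → (114.227,28.598). Open path.

**Shape 3** — `<path>` regular polygon, stroke `#000000` → score (S462, F1604). Machine vertices: (102.493,175.562) → (139.876,179.407) → (124.515,145.110) → (102.493,175.562). Closed: final G1 returns to the first vertex.

**Shape 4** — `<rect>` rectangle, stroke `#ff8800` → cut (S809, F1341). Machine vertices: (10.216,131.678) → (112.062,131.678) → (112.062,109.580) → (10.216,109.580) → (10.216,131.678). Closed: final G1 returns to the first vertex.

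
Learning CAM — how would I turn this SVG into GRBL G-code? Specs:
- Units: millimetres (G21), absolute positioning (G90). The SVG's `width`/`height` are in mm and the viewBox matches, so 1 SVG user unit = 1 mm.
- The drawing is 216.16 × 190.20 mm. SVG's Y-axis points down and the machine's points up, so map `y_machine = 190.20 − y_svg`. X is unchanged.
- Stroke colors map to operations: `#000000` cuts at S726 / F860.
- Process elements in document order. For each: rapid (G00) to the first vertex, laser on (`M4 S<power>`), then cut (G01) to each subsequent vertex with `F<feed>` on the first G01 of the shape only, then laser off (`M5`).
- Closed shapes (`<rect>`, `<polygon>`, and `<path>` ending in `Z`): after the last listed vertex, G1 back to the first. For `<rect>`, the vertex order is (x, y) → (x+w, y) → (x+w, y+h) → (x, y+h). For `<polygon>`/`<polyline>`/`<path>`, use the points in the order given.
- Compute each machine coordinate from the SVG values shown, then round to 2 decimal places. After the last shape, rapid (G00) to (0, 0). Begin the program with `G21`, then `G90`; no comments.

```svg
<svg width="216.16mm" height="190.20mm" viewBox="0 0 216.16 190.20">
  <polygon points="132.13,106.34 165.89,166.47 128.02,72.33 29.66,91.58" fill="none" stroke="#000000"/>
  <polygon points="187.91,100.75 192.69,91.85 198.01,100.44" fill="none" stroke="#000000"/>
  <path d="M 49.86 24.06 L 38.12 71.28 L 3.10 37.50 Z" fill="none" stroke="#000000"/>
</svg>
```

G21
G90
G00 X132.13 Y83.86
M4 S726
G01 X165.89 Y23.73 F860
G01 X128.02 Y117.87
G01 X29.66 Y98.62
G01 X132.13 Y83.86
M5
G00 X187.91 Y89.45
M4 S726
G01 X192.69 Y98.35 F860
G01 X198.01 Y89.76
G01 X187.91 Y89.45
M5
G00 X49.86 Y166.14
M4 S726
G01 X38.12 Y118.92 F860
G01 X3.10 Y152.70
G01 X49.86 Y166.14
M5
G00 X0.00 Y0.00

Since the viewBox matches the mm dimensions, user units are millimetres directly. The only transform is the Y-flip y_m = 190.20 − y_svg.

Shape 1 is a closed polygon drawn with `<polygon>`. Its stroke #000000 means cut at S726, F860. After flipping Y the toolpath is (132.13,83.86) → (165.89,23.73) → (128.02,117.87) → (29.66,98.62) → (132.13,83.86), returning to the start.

Shape 2 is a regular polygon drawn with `<polygon>`. Its stroke #000000 means cut at S726, F860. After flipping Y the toolpath is (187.91,89.45) → (192.69,98.35) → (198.01,89.76) → (187.91,89.45), returning to the start.

Shape 3 is a regular polygon drawn with `<path>`. Its stroke #000000 means cut at S726, F860. After flipping Y the toolpath is (49.86,166.14) → (38.12,118.92) → (3.10,152.70) → (49.86,166.14), returning to the start.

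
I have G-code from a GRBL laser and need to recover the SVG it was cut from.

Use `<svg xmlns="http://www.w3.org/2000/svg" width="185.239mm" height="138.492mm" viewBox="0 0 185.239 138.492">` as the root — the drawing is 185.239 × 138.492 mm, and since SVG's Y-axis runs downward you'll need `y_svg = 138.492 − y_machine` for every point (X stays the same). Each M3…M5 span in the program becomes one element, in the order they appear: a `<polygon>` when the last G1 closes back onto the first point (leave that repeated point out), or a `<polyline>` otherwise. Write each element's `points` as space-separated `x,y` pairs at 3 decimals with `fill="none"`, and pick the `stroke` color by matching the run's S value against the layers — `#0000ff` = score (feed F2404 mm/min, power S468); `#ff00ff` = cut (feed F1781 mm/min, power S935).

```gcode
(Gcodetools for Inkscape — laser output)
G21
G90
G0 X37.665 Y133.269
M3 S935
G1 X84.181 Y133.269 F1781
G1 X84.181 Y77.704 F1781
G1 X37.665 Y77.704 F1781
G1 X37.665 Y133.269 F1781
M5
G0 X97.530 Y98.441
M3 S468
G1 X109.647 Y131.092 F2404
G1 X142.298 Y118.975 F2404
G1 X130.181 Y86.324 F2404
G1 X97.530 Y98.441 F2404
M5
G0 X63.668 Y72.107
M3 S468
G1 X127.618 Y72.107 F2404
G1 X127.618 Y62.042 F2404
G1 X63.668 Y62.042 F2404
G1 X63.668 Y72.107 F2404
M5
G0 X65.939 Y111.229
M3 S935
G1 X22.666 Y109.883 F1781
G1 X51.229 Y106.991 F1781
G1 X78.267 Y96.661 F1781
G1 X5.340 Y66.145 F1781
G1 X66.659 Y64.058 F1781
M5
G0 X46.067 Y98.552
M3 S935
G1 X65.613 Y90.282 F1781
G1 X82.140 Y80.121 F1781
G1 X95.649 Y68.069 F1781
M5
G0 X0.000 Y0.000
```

Each laser-on run becomes one SVG element. Flip Y back into SVG space with y_svg = 138.492 − y_machine.

Run 1: S935 ⇒ cut layer `#ff00ff`. The run returns to its start, so emit a `<polygon>` with points (Y-flipped): 37.665,5.223 84.181,5.223 84.181,60.788 37.665,60.788.

Run 2: power S468 maps to stroke `#0000ff` (score). The run returns to its start, so emit a `<polygon>` with points (Y-flipped): 97.530,40.051 109.647,7.400 142.298,19.517 130.181,52.168.

Run 3: power S468 maps to stroke `#0000ff` (score). The run returns to its start, so emit a `<polygon>` with points (Y-flipped): 63.668,66.385 127.618,66.385 127.618,76.450 63.668,76.450.

Run 4: power S935 maps to stroke `#ff00ff` (cut). The run is open, so emit a `<polyline>` with points (Y-flipped): 65.939,27.263 22.666,28.609 51.229,31.501 78.267,41.831 5.340,72.347 66.659,74.434.

Run 5: S935 ⇒ cut layer `#ff00ff`. The run is open, so emit a `<polyline>` with points (Y-flipped): 46.067,39.940 65.613,48.210 82.140,58.371 95.649,70.423.

<svg xmlns="http://www.w3.org/2000/svg" width="185.239mm" height="138.492mm" viewBox="0 0 185.239 138.492">
  <polygon points="37.665,5.223 84.181,5.223 84.181,60.788 37.665,60.788" fill="none" stroke="#ff00ff"/>
  <polygon points="97.530,40.051 109.647,7.400 142.298,19.517 130.181,52.168" fill="none" stroke="#0000ff"/>
  <polygon points="63.668,66.385 127.618,66.385 127.618,76.450 63.668,76.450" fill="none" stroke="#0000ff"/>
  <polyline points="65.939,27.263 22.666,28.609 51.229,31.501 78.267,41.831 5.340,72.347 66.659,74.434" fill="none" stroke="#ff00ff"/>
  <polyline points="46.067,39.940 65.613,48.210 82.140,58.371 95.649,70.423" fill="none" stroke="#ff00ff"/>
</svg>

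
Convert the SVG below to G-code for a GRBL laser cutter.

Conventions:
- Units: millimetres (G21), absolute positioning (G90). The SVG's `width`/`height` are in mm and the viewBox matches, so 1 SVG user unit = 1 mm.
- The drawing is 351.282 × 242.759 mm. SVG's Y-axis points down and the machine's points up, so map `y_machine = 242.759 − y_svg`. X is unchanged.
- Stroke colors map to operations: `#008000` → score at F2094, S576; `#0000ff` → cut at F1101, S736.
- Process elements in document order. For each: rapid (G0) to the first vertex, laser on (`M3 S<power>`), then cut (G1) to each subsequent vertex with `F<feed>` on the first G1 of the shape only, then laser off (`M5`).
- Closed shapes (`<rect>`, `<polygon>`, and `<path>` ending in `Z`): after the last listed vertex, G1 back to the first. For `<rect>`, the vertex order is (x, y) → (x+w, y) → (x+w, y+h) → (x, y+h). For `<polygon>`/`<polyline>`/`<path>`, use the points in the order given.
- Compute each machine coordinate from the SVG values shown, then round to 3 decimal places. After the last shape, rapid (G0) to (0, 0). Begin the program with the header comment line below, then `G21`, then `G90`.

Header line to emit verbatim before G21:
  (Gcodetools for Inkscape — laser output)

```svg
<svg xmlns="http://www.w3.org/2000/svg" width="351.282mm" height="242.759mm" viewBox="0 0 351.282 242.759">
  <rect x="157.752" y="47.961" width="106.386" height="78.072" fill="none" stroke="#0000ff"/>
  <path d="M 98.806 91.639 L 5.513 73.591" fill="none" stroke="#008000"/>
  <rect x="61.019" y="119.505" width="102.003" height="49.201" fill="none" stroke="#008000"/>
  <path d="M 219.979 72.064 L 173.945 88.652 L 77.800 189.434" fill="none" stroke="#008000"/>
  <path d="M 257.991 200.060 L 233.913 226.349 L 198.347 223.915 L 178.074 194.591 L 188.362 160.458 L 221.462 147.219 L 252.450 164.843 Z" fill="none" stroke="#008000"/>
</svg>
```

(Gcodetools for Inkscape — laser output)
G21
G90
G0 X157.752 Y194.798
M3 S736
G1 X264.138 Y194.798 F1101
G1 X264.138 Y116.726
G1 X157.752 Y116.726
G1 X157.752 Y194.798
M5
G0 X98.806 Y151.120
M3 S576
G1 X5.513 Y169.168 F2094
M5
G0 X61.019 Y123.254
M3 S576
G1 X163.022 Y123.254 F2094
G1 X163.022 Y74.053
G1 X61.019 Y74.053
G1 X61.019 Y123.254
M5
G0 X219.979 Y170.695
M3 S576
G1 X173.945 Y154.107 F2094
G1 X77.800 Y53.325
M5
G0 X257.991 Y42.699
M3 S576
G1 X233.913 Y16.410 F2094
G1 X198.347 Y18.844
G1 X178.074 Y48.168
G1 X188.362 Y82.301
G1 X221.462 Y95.540
G1 X252.450 Y77.916
G1 X257.991 Y42.699
M5
G0 X0.000 Y0.000

viewBox `0 0 351.282 242.759` with mm width/height → 1 unit = 1 mm. Flip: y_m = 242.759 − y_svg.

**Shape 1** — `<rect>` rectangle, stroke `#0000ff` → cut (S736, F1101). Machine vertices: (157.752,194.798) → (264.138,194.798) → (264.138,116.726) → (157.752,116.726) → (157.752,194.798). Closed: final G1 returns to the first vertex.

**Shape 2** — `<path>` line segment, stroke `#008000` → score (S576, F2094). Machine vertices: (98.806,151.120) → (5.513,169.168). Open path.

**Shape 3** — `<rect>` rectangle, stroke `#008000` → score (S576, F2094). Machine vertices: (61.019,123.254) → (163.022,123.254) → (163.022,74.053) → (61.019,74.053) → (61.019,123.254). Closed: final G1 returns to the first vertex.

**Shape 4** — `<path>` open polyline, stroke `#008000` → score (S576, F2094). Machine vertices: (219.979,170.695) → (173.945,154.107) → (77.800,53.325). Open path.

**Shape 5** — `<path>` regular polygon, stroke `#008000` → score (S576, F2094). Machine vertices: (257.991,42.699) → (233.913,16.410) → (198.347,18.844) → (178.074,48.168) → (188.362,82.301) → (221.462,95.540) → (252.450,77.916) → (257.991,42.699). Closed: final G1 returns to the first vertex.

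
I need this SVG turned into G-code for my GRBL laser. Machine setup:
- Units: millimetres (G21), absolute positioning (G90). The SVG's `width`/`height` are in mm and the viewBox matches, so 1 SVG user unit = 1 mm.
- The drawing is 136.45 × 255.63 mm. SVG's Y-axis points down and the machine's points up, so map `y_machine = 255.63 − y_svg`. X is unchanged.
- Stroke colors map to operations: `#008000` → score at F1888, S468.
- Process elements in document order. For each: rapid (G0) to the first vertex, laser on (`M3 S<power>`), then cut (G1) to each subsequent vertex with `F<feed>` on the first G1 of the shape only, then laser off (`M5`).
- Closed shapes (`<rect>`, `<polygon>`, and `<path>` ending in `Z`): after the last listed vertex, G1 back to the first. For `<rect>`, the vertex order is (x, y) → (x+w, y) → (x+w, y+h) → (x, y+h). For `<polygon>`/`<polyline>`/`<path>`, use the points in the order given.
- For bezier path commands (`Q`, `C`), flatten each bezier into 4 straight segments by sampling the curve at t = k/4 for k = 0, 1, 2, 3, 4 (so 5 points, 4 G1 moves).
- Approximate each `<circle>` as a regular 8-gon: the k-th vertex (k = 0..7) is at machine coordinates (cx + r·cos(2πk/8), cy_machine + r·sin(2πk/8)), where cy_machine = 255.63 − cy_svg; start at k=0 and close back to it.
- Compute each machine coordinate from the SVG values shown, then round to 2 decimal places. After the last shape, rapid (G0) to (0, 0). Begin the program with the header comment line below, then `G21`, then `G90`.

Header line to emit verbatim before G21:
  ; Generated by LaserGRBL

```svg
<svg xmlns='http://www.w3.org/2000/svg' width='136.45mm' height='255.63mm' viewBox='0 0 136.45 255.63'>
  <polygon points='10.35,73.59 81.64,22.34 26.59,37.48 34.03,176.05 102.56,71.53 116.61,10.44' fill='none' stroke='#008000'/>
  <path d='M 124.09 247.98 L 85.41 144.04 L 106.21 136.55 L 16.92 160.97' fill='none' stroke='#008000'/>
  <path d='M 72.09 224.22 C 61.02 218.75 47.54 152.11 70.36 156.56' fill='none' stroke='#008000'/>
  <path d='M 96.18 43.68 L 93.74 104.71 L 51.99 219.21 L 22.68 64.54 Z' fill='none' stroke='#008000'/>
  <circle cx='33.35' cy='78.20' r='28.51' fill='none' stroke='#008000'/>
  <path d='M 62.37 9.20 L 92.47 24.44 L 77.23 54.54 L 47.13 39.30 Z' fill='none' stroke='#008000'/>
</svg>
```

; Generated by LaserGRBL
G21
G90
G0 X10.35 Y182.04
M3 S468
G1 X81.64 Y233.29 F1888
G1 X26.59 Y218.15
G1 X34.03 Y79.58
G1 X102.56 Y184.10
G1 X116.61 Y245.19
G1 X10.35 Y182.04
M5
G0 X124.09 Y7.65
M3 S468
G1 X85.41 Y111.59 F1888
G1 X106.21 Y119.08
G1 X16.92 Y94.66
M5
G0 X72.09 Y31.41
M3 S468
G1 X63.94 Y44.92 F1888
G1 X58.52 Y68.96
G1 X59.45 Y91.14
G1 X70.36 Y99.07
M5
G0 X96.18 Y211.95
M3 S468
G1 X93.74 Y150.92 F1888
G1 X51.99 Y36.42
G1 X22.68 Y191.09
G1 X96.18 Y211.95
M5
G0 X61.86 Y177.43
M3 S468
G1 X53.51 Y197.59 F1888
G1 X33.35 Y205.94
G1 X13.19 Y197.59
G1 X4.84 Y177.43
G1 X13.19 Y157.27
G1 X33.35 Y148.92
G1 X53.51 Y157.27
G1 X61.86 Y177.43
M5
G0 X62.37 Y246.43
M3 S468
G1 X92.47 Y231.19 F1888
G1 X77.23 Y201.09
G1 X47.13 Y216.33
G1 X62.37 Y246.43
M5
G0 X0.00 Y0.00

viewBox `0 0 136.45 255.63` with mm width/height → 1 unit = 1 mm. Flip: y_m = 255.63 − y_svg.

**Shape 1** — `<polygon>` closed polygon, stroke `#008000` → score (S468, F1888). Machine vertices: (10.35,182.04) → (81.64,233.29) → (26.59,218.15) → (34.03,79.58) → (102.56,184.10) → (116.61,245.19) → (10.35,182.04). Closed: final G1 returns to the first vertex.

**Shape 2** — `<path>` open polyline, stroke `#008000` → score (S468, F1888). Machine vertices: (124.09,7.65) → (85.41,111.59) → (106.21,119.08) → (16.92,94.66). Open path.

**Shape 3** — `<path>` cubic bezier, stroke `#008000` → score (S468, F1888). Control points (SVG): P0=(72.09,224.22), P1=(61.02,218.75), P2=(47.54,152.11), P3=(70.36,156.56); sampled at t=k/4. Machine vertices: (72.09,31.41) → (63.94,44.92) → (58.52,68.96) → (59.45,91.14) → (70.36,99.07). Open path.

**Shape 4** — `<path>` closed polygon, stroke `#008000` → score (S468, F1888). Machine vertices: (96.18,211.95) → (93.74,150.92) → (51.99,36.42) → (22.68,191.09) → (96.18,211.95). Closed: final G1 returns to the first vertex.

**Shape 5** — `<circle>` circle, stroke `#008000` → score (S468, F1888). Machine vertices: (61.86,177.43) → (53.51,197.59) → (33.35,205.94) → (13.19,197.59) → (4.84,177.43) → (13.19,157.27) → (33.35,148.92) → (53.51,157.27) → (61.86,177.43). Closed: final G1 returns to the first vertex.

**Shape 6** — `<path>` regular polygon, stroke `#008000` → score (S468, F1888). Machine vertices: (62.37,246.43) → (92.47,231.19) → (77.23,201.09) → (47.13,216.33) → (62.37,246.43). Closed: final G1 returns to the first vertex.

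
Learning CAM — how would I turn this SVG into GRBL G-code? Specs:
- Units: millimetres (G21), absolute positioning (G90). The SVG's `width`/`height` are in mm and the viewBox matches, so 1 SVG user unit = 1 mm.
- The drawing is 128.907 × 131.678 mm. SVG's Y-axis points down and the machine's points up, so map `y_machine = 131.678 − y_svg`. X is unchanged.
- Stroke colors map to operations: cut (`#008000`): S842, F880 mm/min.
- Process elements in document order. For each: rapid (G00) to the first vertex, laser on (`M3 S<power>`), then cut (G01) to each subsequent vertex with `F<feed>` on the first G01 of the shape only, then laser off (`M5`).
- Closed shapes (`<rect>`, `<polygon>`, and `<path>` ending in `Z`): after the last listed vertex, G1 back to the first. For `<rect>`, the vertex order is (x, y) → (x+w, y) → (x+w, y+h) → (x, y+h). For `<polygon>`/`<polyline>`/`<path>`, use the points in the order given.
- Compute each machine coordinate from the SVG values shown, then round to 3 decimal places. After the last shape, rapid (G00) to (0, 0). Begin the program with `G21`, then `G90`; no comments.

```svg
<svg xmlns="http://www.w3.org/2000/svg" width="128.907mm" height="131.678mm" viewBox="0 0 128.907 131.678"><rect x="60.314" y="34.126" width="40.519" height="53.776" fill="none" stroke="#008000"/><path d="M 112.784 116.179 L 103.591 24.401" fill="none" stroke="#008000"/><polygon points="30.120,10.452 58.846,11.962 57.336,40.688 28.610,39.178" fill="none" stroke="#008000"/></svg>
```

G21
G90
G00 X60.314 Y97.552
M3 S842
G01 X100.833 Y97.552 F880
G01 X100.833 Y43.776
G01 X60.314 Y43.776
G01 X60.314 Y97.552
M5
G00 X112.784 Y15.499
M3 S842
G01 X103.591 Y107.277 F880
M5
G00 X30.120 Y121.226
M3 S842
G01 X58.846 Y119.716 F880
G01 X57.336 Y90.990
G01 X28.610 Y92.500
G01 X30.120 Y121.226
M5
G00 X0.000 Y0.000

Since the viewBox matches the mm dimensions, user units are millimetres directly. The only transform is the Y-flip y_m = 131.678 − y_svg.

Shape 1 is a rectangle drawn with `<rect>`. Its stroke #008000 means cut at S842, F880. After flipping Y the toolpath is (60.314,97.552) → (100.833,97.552) → (100.833,43.776) → (60.314,43.776) → (60.314,97.552), returning to the start.

Shape 2 is a line segment drawn with `<path>`. Its stroke #008000 means cut at S842, F880. After flipping Y the toolpath is (112.784,15.499) → (103.591,107.277).

Shape 3 is a regular polygon drawn with `<polygon>`. Its stroke #008000 means cut at S842, F880. After flipping Y the toolpath is (30.120,121.226) → (58.846,119.716) → (57.336,90.990) → (28.610,92.500) → (30.120,121.226), returning to the start.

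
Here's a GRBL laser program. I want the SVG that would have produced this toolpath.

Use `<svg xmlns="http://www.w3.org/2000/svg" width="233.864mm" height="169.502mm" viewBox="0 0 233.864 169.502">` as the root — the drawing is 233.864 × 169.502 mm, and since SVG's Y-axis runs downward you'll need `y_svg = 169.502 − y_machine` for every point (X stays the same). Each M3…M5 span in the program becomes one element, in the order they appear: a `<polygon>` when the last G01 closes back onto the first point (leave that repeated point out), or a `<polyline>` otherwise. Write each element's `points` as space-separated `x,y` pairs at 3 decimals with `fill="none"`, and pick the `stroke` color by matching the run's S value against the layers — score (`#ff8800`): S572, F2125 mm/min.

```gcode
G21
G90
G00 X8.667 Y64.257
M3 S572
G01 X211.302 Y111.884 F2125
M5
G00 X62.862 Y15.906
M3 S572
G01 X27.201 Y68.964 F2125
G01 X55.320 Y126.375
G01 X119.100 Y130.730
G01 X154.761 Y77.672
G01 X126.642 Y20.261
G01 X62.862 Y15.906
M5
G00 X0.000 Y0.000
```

<svg xmlns="http://www.w3.org/2000/svg" width="233.864mm" height="169.502mm" viewBox="0 0 233.864 169.502">
  <polyline points="8.667,105.245 211.302,57.618" fill="none" stroke="#ff8800"/>
  <polygon points="62.862,153.596 27.201,100.538 55.320,43.127 119.100,38.772 154.761,91.830 126.642,149.241" fill="none" stroke="#ff8800"/>
</svg>

Machine Y-up, SVG Y-down with viewBox height 169.502, so y_svg = 169.502 − y_machine; X carries over. Every run uses S572, so all elements get stroke `#ff8800` (score).

Run 1: The run is open, so emit a `<polyline>` with points (Y-flipped): 8.667,105.245 211.302,57.618.

Run 2: The run returns to its start, so emit a `<polygon>` with points (Y-flipped): 62.862,153.596 27.201,100.538 55.320,43.127 119.100,38.772 154.761,91.830 126.642,149.241.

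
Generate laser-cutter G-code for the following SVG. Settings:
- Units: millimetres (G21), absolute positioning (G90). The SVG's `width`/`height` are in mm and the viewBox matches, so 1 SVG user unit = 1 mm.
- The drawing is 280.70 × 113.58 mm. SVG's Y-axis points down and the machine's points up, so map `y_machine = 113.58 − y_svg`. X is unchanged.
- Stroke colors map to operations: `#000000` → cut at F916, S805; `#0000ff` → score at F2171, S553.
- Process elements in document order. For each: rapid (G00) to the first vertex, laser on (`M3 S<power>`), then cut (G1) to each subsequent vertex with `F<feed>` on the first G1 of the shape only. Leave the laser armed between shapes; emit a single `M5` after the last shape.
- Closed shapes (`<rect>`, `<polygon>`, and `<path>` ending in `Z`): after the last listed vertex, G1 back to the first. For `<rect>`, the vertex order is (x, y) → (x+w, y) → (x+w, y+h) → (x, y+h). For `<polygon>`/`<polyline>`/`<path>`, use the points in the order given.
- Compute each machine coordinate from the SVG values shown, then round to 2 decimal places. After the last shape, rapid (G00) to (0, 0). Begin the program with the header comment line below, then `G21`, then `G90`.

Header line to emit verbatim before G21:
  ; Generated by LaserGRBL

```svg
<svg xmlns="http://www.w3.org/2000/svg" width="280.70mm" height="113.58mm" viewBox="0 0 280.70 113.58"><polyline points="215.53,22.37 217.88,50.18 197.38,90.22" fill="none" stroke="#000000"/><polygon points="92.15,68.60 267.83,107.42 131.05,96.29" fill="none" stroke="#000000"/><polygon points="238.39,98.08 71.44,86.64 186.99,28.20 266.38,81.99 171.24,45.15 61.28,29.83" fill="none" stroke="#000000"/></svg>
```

1 u = 1 mm; y_m = 113.58 − y.

[1] `<polyline>` open polyline, #000000→cut S805 F916: (215.53,91.21) → (217.88,63.40) → (197.38,23.36)

[2] `<polygon>` closed polygon, #000000→cut S805 F916: (92.15,44.98) → (267.83,6.16) → (131.05,17.29) → (92.15,44.98) (closed)

[3] `<polygon>` closed polygon, #000000→cut S805 F916: (238.39,15.50) → (71.44,26.94) → (186.99,85.38) → (266.38,31.59) → (171.24,68.43) → (61.28,83.75) → (238.39,15.50) (closed)

; Generated by LaserGRBL
G21
G90
G00 X215.53 Y91.21
M3 S805
G1 X217.88 Y63.40 F916
G1 X197.38 Y23.36
G00 X92.15 Y44.98
M3 S805
G1 X267.83 Y6.16 F916
G1 X131.05 Y17.29
G1 X92.15 Y44.98
G00 X238.39 Y15.50
M3 S805
G1 X71.44 Y26.94 F916
G1 X186.99 Y85.38
G1 X266.38 Y31.59
G1 X171.24 Y68.43
G1 X61.28 Y83.75
G1 X238.39 Y15.50
M5
G00 X0.00 Y0.00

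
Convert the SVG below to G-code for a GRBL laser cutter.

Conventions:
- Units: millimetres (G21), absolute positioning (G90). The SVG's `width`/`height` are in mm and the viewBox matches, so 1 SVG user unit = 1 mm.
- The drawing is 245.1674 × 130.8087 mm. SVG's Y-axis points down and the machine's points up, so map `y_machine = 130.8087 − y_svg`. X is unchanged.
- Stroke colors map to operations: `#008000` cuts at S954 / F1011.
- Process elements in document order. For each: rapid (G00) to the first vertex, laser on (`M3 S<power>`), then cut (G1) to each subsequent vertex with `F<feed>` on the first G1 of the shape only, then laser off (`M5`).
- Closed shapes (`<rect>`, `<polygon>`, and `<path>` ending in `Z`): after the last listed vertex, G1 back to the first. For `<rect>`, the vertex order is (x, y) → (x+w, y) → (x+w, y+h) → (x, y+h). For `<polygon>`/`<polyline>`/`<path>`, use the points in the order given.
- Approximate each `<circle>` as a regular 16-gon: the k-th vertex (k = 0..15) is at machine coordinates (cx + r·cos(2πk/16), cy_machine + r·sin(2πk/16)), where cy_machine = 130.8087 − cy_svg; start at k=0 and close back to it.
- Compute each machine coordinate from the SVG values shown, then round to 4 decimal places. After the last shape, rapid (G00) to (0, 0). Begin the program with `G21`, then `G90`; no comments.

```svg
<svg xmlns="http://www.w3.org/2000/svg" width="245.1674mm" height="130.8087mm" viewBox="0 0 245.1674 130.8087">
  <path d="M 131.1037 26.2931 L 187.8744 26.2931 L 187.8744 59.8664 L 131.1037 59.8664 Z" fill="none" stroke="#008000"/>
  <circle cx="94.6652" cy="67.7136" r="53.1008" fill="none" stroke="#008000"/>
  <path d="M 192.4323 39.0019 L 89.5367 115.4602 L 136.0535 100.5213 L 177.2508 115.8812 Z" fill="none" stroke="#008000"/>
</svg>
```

G21
G90
G00 X131.1037 Y104.5156
M3 S954
G1 X187.8744 Y104.5156 F1011
G1 X187.8744 Y70.9423
G1 X131.1037 Y70.9423
G1 X131.1037 Y104.5156
M5
G00 X147.7660 Y63.0951
M3 S954
G1 X143.7239 Y83.4159 F1011
G1 X132.2131 Y100.6430
G1 X114.9860 Y112.1538
G1 X94.6652 Y116.1959
G1 X74.3444 Y112.1538
G1 X57.1173 Y100.6430
G1 X45.6065 Y83.4159
G1 X41.5644 Y63.0951
G1 X45.6065 Y42.7743
G1 X57.1173 Y25.5472
G1 X74.3444 Y14.0364
G1 X94.6652 Y9.9943
G1 X114.9860 Y14.0364
G1 X132.2131 Y25.5472
G1 X143.7239 Y42.7743
G1 X147.7660 Y63.0951
M5
G00 X192.4323 Y91.8068
M3 S954
G1 X89.5367 Y15.3485 F1011
G1 X136.0535 Y30.2874
G1 X177.2508 Y14.9275
G1 X192.4323 Y91.8068
M5
G00 X0.0000 Y0.0000

Since the viewBox matches the mm dimensions, user units are millimetres directly. The only transform is the Y-flip y_m = 130.8087 − y_svg.

Shape 1 is a rectangle drawn with `<path>`. Its stroke #008000 means cut at S954, F1011. After flipping Y the toolpath is (131.1037,104.5156) → (187.8744,104.5156) → (187.8744,70.9423) → (131.1037,70.9423) → (131.1037,104.5156), returning to the start.

Shape 2 is a circle drawn with `<circle>`. Its stroke #008000 means cut at S954, F1011. After flipping Y the toolpath is (147.7660,63.0951) → (143.7239,83.4159) → (132.2131,100.6430) → (114.9860,112.1538) → (94.6652,116.1959) → (74.3444,112.1538) → (57.1173,100.6430) → (45.6065,83.4159) → (41.5644,63.0951) → (45.6065,42.7743) → (57.1173,25.5472) → (74.3444,14.0364) → (94.6652,9.9943) → (114.9860,14.0364) → (132.2131,25.5472) → (143.7239,42.7743) → (147.7660,63.0951), returning to the start.

Shape 3 is a closed polygon drawn with `<path>`. Its stroke #008000 means cut at S954, F1011. After flipping Y the toolpath is (192.4323,91.8068) → (89.5367,15.3485) → (136.0535,30.2874) → (177.2508,14.9275) → (192.4323,91.8068), returning to the start.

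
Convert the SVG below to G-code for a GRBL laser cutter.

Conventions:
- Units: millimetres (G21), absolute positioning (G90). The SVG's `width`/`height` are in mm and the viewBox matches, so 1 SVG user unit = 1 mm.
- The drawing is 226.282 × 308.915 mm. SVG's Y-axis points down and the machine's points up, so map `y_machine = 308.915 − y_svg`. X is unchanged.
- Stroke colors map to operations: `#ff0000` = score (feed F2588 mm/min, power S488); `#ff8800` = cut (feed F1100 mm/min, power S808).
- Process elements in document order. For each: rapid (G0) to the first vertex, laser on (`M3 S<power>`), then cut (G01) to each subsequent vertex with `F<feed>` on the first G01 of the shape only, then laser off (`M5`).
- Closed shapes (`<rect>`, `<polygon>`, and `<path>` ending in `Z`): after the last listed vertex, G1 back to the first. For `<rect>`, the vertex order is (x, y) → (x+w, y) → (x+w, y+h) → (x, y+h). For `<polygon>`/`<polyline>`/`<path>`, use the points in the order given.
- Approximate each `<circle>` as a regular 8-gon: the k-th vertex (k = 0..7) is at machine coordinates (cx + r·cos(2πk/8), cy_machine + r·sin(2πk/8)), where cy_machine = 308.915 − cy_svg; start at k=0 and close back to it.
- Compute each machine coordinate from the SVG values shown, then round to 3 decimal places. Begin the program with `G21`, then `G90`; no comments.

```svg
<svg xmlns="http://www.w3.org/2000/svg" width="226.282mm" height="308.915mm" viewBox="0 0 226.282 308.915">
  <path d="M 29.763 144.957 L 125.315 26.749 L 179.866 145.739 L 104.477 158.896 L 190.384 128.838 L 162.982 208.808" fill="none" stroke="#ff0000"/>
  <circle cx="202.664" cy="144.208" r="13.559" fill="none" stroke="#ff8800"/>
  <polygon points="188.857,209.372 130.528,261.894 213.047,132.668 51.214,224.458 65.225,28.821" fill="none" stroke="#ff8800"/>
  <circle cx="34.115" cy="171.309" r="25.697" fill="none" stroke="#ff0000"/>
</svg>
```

1 u = 1 mm; y_m = 308.915 − y.

[1] `<path>` open polyline, #ff0000→score S488 F2588: (29.763,163.958) → (125.315,282.166) → (179.866,163.176) → (104.477,150.019) → (190.384,180.077) → (162.982,100.107)

[2] `<circle>` circle, #ff8800→cut S808 F1100: (216.223,164.707) → (212.252,174.295) → (202.664,178.266) → (193.076,174.295) → (189.105,164.707) → (193.076,155.119) → (202.664,151.148) → (212.252,155.119) → (216.223,164.707) (closed)

[3] `<polygon>` closed polygon, #ff8800→cut S808 F1100: (188.857,99.543) → (130.528,47.021) → (213.047,176.247) → (51.214,84.457) → (65.225,280.094) → (188.857,99.543) (closed)

[4] `<circle>` circle, #ff0000→score S488 F2588: (59.812,137.606) → (52.286,155.777) → (34.115,163.303) → (15.944,155.777) → (8.418,137.606) → (15.944,119.435) → (34.115,111.909) → (52.286,119.435) → (59.812,137.606) (closed)

G21
G90
G0 X29.763 Y163.958
M3 S488
G01 X125.315 Y282.166 F2588
G01 X179.866 Y163.176
G01 X104.477 Y150.019
G01 X190.384 Y180.077
G01 X162.982 Y100.107
M5
G0 X216.223 Y164.707
M3 S808
G01 X212.252 Y174.295 F1100
G01 X202.664 Y178.266
G01 X193.076 Y174.295
G01 X189.105 Y164.707
G01 X193.076 Y155.119
G01 X202.664 Y151.148
G01 X212.252 Y155.119
G01 X216.223 Y164.707
M5
G0 X188.857 Y99.543
M3 S808
G01 X130.528 Y47.021 F1100
G01 X213.047 Y176.247
G01 X51.214 Y84.457
G01 X65.225 Y280.094
G01 X188.857 Y99.543
M5
G0 X59.812 Y137.606
M3 S488
G01 X52.286 Y155.777 F2588
G01 X34.115 Y163.303
G01 X15.944 Y155.777
G01 X8.418 Y137.606
G01 X15.944 Y119.435
G01 X34.115 Y111.909
G01 X52.286 Y119.435
G01 X59.812 Y137.606
M5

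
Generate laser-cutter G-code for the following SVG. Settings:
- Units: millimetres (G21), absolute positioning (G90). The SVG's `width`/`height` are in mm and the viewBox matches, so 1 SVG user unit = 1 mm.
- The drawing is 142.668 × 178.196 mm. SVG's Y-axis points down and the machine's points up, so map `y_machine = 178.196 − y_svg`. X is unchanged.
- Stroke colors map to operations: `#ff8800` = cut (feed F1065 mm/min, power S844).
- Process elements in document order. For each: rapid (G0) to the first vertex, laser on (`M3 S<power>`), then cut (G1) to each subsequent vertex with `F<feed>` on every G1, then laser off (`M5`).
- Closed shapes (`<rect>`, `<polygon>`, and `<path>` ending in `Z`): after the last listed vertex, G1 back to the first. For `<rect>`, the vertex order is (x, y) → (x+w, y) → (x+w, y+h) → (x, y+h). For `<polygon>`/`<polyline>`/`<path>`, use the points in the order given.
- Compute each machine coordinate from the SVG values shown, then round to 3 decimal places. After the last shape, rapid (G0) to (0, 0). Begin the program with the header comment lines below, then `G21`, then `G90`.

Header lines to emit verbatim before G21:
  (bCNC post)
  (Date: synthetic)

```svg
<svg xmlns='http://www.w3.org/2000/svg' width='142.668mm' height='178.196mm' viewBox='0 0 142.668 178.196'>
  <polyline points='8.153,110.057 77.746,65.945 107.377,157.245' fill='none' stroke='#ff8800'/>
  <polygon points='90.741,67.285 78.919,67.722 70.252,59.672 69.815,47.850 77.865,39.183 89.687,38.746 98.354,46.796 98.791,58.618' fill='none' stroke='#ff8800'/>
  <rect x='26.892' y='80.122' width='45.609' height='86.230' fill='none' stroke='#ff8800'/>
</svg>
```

Since the viewBox matches the mm dimensions, user units are millimetres directly. The only transform is the Y-flip y_m = 178.196 − y_svg.

Shape 1 is a open polyline drawn with `<polyline>`. Its stroke #ff8800 means cut at S844, F1065. After flipping Y the toolpath is (8.153,68.139) → (77.746,112.251) → (107.377,20.951).

Shape 2 is a regular polygon drawn with `<polygon>`. Its stroke #ff8800 means cut at S844, F1065. After flipping Y the toolpath is (90.741,110.911) → (78.919,110.474) → (70.252,118.524) → (69.815,130.346) → (77.865,139.013) → (89.687,139.450) → (98.354,131.400) → (98.791,119.578) → (90.741,110.911), returning to the start.

Shape 3 is a rectangle drawn with `<rect>`. Its stroke #ff8800 means cut at S844, F1065. After flipping Y the toolpath is (26.892,98.074) → (72.501,98.074) → (72.501,11.844) → (26.892,11.844) → (26.892,98.074), returning to the start.

(bCNC post)
(Date: synthetic)
G21
G90
G0 X8.153 Y68.139
M3 S844
G1 X77.746 Y112.251 F1065
G1 X107.377 Y20.951 F1065
M5
G0 X90.741 Y110.911
M3 S844
G1 X78.919 Y110.474 F1065
G1 X70.252 Y118.524 F1065
G1 X69.815 Y130.346 F1065
G1 X77.865 Y139.013 F1065
G1 X89.687 Y139.450 F1065
G1 X98.354 Y131.400 F1065
G1 X98.791 Y119.578 F1065
G1 X90.741 Y110.911 F1065
M5
G0 X26.892 Y98.074
M3 S844
G1 X72.501 Y98.074 F1065
G1 X72.501 Y11.844 F1065
G1 X26.892 Y11.844 F1065
G1 X26.892 Y98.074 F1065
M5
G0 X0.000 Y0.000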